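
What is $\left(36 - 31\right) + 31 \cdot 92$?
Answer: $2857$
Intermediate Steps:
$\left(36 - 31\right) + 31 \cdot 92 = \left(36 - 31\right) + 2852 = 5 + 2852 = 2857$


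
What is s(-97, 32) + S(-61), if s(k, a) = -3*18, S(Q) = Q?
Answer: -115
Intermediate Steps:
s(k, a) = -54
s(-97, 32) + S(-61) = -54 - 61 = -115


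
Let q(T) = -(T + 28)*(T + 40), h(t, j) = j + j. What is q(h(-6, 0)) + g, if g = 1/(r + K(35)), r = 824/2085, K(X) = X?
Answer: -82652795/73799 ≈ -1120.0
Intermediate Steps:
h(t, j) = 2*j
r = 824/2085 (r = 824*(1/2085) = 824/2085 ≈ 0.39520)
q(T) = -(28 + T)*(40 + T)
g = 2085/73799 (g = 1/(824/2085 + 35) = 1/(73799/2085) = 2085/73799 ≈ 0.028252)
q(h(-6, 0)) + g = (-1120 - (2*0)² - 136*0) + 2085/73799 = (-1120 - 1*0² - 68*0) + 2085/73799 = (-1120 - 1*0 + 0) + 2085/73799 = (-1120 + 0 + 0) + 2085/73799 = -1120 + 2085/73799 = -82652795/73799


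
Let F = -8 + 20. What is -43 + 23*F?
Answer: 233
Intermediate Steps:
F = 12
-43 + 23*F = -43 + 23*12 = -43 + 276 = 233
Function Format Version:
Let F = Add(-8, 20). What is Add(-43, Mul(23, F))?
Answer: 233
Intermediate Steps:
F = 12
Add(-43, Mul(23, F)) = Add(-43, Mul(23, 12)) = Add(-43, 276) = 233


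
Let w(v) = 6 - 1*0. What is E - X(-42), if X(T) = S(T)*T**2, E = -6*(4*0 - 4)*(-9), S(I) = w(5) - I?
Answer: -84888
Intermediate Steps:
w(v) = 6 (w(v) = 6 + 0 = 6)
S(I) = 6 - I
E = -216 (E = -6*(0 - 4)*(-9) = -6*(-4)*(-9) = 24*(-9) = -216)
X(T) = T**2*(6 - T) (X(T) = (6 - T)*T**2 = T**2*(6 - T))
E - X(-42) = -216 - (-42)**2*(6 - 1*(-42)) = -216 - 1764*(6 + 42) = -216 - 1764*48 = -216 - 1*84672 = -216 - 84672 = -84888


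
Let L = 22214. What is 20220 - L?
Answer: -1994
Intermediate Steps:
20220 - L = 20220 - 1*22214 = 20220 - 22214 = -1994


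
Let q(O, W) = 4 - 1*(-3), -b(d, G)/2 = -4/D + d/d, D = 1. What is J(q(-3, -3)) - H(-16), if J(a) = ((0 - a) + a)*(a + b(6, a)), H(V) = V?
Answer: 16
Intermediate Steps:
b(d, G) = 6 (b(d, G) = -2*(-4/1 + d/d) = -2*(-4*1 + 1) = -2*(-4 + 1) = -2*(-3) = 6)
q(O, W) = 7 (q(O, W) = 4 + 3 = 7)
J(a) = 0 (J(a) = ((0 - a) + a)*(a + 6) = (-a + a)*(6 + a) = 0*(6 + a) = 0)
J(q(-3, -3)) - H(-16) = 0 - 1*(-16) = 0 + 16 = 16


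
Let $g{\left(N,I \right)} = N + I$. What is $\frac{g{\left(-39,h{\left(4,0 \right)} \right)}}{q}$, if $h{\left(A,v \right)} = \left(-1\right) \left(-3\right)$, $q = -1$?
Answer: $36$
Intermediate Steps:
$h{\left(A,v \right)} = 3$
$g{\left(N,I \right)} = I + N$
$\frac{g{\left(-39,h{\left(4,0 \right)} \right)}}{q} = \frac{3 - 39}{-1} = \left(-36\right) \left(-1\right) = 36$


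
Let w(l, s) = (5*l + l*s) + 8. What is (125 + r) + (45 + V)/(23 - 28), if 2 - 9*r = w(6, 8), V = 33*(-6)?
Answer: 2194/15 ≈ 146.27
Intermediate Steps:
V = -198
w(l, s) = 8 + 5*l + l*s
r = -28/3 (r = 2/9 - (8 + 5*6 + 6*8)/9 = 2/9 - (8 + 30 + 48)/9 = 2/9 - ⅑*86 = 2/9 - 86/9 = -28/3 ≈ -9.3333)
(125 + r) + (45 + V)/(23 - 28) = (125 - 28/3) + (45 - 198)/(23 - 28) = 347/3 - 153/(-5) = 347/3 - 153*(-⅕) = 347/3 + 153/5 = 2194/15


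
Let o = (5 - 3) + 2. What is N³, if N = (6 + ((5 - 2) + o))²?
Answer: 4826809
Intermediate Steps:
o = 4 (o = 2 + 2 = 4)
N = 169 (N = (6 + ((5 - 2) + 4))² = (6 + (3 + 4))² = (6 + 7)² = 13² = 169)
N³ = 169³ = 4826809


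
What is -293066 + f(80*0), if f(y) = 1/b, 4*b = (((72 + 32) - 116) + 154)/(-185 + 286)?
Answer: -20807484/71 ≈ -2.9306e+5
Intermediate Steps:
b = 71/202 (b = ((((72 + 32) - 116) + 154)/(-185 + 286))/4 = (((104 - 116) + 154)/101)/4 = ((-12 + 154)*(1/101))/4 = (142*(1/101))/4 = (¼)*(142/101) = 71/202 ≈ 0.35149)
f(y) = 202/71 (f(y) = 1/(71/202) = 202/71)
-293066 + f(80*0) = -293066 + 202/71 = -20807484/71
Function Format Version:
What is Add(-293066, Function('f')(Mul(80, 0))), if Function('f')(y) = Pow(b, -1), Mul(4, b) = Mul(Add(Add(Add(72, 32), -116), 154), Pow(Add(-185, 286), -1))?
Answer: Rational(-20807484, 71) ≈ -2.9306e+5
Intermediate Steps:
b = Rational(71, 202) (b = Mul(Rational(1, 4), Mul(Add(Add(Add(72, 32), -116), 154), Pow(Add(-185, 286), -1))) = Mul(Rational(1, 4), Mul(Add(Add(104, -116), 154), Pow(101, -1))) = Mul(Rational(1, 4), Mul(Add(-12, 154), Rational(1, 101))) = Mul(Rational(1, 4), Mul(142, Rational(1, 101))) = Mul(Rational(1, 4), Rational(142, 101)) = Rational(71, 202) ≈ 0.35149)
Function('f')(y) = Rational(202, 71) (Function('f')(y) = Pow(Rational(71, 202), -1) = Rational(202, 71))
Add(-293066, Function('f')(Mul(80, 0))) = Add(-293066, Rational(202, 71)) = Rational(-20807484, 71)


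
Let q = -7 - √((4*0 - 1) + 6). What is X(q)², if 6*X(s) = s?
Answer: (7 + √5)²/36 ≈ 2.3696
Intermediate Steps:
q = -7 - √5 (q = -7 - √((0 - 1) + 6) = -7 - √(-1 + 6) = -7 - √5 ≈ -9.2361)
X(s) = s/6
X(q)² = ((-7 - √5)/6)² = (-7/6 - √5/6)²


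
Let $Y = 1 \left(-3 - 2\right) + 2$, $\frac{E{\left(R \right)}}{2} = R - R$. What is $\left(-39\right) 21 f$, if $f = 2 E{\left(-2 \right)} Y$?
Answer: $0$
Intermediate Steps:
$E{\left(R \right)} = 0$ ($E{\left(R \right)} = 2 \left(R - R\right) = 2 \cdot 0 = 0$)
$Y = -3$ ($Y = 1 \left(-5\right) + 2 = -5 + 2 = -3$)
$f = 0$ ($f = 2 \cdot 0 \left(-3\right) = 0 \left(-3\right) = 0$)
$\left(-39\right) 21 f = \left(-39\right) 21 \cdot 0 = \left(-819\right) 0 = 0$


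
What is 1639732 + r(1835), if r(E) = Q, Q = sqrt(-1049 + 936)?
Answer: 1639732 + I*sqrt(113) ≈ 1.6397e+6 + 10.63*I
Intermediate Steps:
Q = I*sqrt(113) (Q = sqrt(-113) = I*sqrt(113) ≈ 10.63*I)
r(E) = I*sqrt(113)
1639732 + r(1835) = 1639732 + I*sqrt(113)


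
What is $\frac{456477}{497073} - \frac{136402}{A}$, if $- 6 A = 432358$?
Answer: $\frac{100695331807}{35818914689} \approx 2.8112$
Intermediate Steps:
$A = - \frac{216179}{3}$ ($A = \left(- \frac{1}{6}\right) 432358 = - \frac{216179}{3} \approx -72060.0$)
$\frac{456477}{497073} - \frac{136402}{A} = \frac{456477}{497073} - \frac{136402}{- \frac{216179}{3}} = 456477 \cdot \frac{1}{497073} - - \frac{409206}{216179} = \frac{152159}{165691} + \frac{409206}{216179} = \frac{100695331807}{35818914689}$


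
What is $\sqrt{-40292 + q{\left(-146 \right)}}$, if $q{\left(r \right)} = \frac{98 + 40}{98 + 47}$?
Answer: $\frac{i \sqrt{847119290}}{145} \approx 200.73 i$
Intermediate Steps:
$q{\left(r \right)} = \frac{138}{145}$
$\sqrt{-40292 + q{\left(-146 \right)}} = \sqrt{-40292 + \frac{138}{145}} = \sqrt{- \frac{5842202}{145}} = \frac{i \sqrt{847119290}}{145}$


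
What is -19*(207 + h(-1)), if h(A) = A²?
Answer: -3952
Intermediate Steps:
-19*(207 + h(-1)) = -19*(207 + (-1)²) = -19*(207 + 1) = -19*208 = -3952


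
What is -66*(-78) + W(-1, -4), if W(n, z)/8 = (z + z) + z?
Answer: 5052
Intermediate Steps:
W(n, z) = 24*z (W(n, z) = 8*((z + z) + z) = 8*(2*z + z) = 8*(3*z) = 24*z)
-66*(-78) + W(-1, -4) = -66*(-78) + 24*(-4) = 5148 - 96 = 5052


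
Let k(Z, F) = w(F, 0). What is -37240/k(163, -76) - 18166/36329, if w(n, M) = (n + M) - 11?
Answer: 1351311518/3160623 ≈ 427.55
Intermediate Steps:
w(n, M) = -11 + M + n (w(n, M) = (M + n) - 11 = -11 + M + n)
k(Z, F) = -11 + F (k(Z, F) = -11 + 0 + F = -11 + F)
-37240/k(163, -76) - 18166/36329 = -37240/(-11 - 76) - 18166/36329 = -37240/(-87) - 18166*1/36329 = -37240*(-1/87) - 18166/36329 = 37240/87 - 18166/36329 = 1351311518/3160623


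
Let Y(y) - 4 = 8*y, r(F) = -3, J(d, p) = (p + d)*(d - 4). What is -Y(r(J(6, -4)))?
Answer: 20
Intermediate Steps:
J(d, p) = (-4 + d)*(d + p) (J(d, p) = (d + p)*(-4 + d) = (-4 + d)*(d + p))
Y(y) = 4 + 8*y
-Y(r(J(6, -4))) = -(4 + 8*(-3)) = -(4 - 24) = -1*(-20) = 20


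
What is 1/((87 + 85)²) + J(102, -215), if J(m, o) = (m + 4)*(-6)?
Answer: -18815423/29584 ≈ -636.00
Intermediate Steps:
J(m, o) = -24 - 6*m (J(m, o) = (4 + m)*(-6) = -24 - 6*m)
1/((87 + 85)²) + J(102, -215) = 1/((87 + 85)²) + (-24 - 6*102) = 1/(172²) + (-24 - 612) = 1/29584 - 636 = -18815423/29584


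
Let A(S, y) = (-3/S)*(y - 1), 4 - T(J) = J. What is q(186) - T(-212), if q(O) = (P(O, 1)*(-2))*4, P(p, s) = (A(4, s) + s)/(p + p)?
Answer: -20090/93 ≈ -216.02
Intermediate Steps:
T(J) = 4 - J
A(S, y) = -3*(-1 + y)/S (A(S, y) = (-3/S)*(-1 + y) = -3*(-1 + y)/S)
P(p, s) = (3/4 + s/4)/(2*p) (P(p, s) = (3*(1 - s)/4 + s)/(p + p) = (3*(1/4)*(1 - s) + s)/((2*p)) = ((3/4 - 3*s/4) + s)*(1/(2*p)) = (3/4 + s/4)*(1/(2*p)) = (3/4 + s/4)/(2*p))
q(O) = -4/O (q(O) = (((3 + 1)/(8*O))*(-2))*4 = (((1/8)*4/O)*(-2))*4 = ((1/(2*O))*(-2))*4 = -1/O*4 = -4/O)
q(186) - T(-212) = -4/186 - (4 - 1*(-212)) = -4*1/186 - (4 + 212) = -2/93 - 1*216 = -2/93 - 216 = -20090/93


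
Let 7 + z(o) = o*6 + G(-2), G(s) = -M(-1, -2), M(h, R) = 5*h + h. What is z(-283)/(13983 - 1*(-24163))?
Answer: -1699/38146 ≈ -0.044539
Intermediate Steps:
M(h, R) = 6*h
G(s) = 6 (G(s) = -6*(-1) = -1*(-6) = 6)
z(o) = -1 + 6*o (z(o) = -7 + (o*6 + 6) = -7 + (6*o + 6) = -7 + (6 + 6*o) = -1 + 6*o)
z(-283)/(13983 - 1*(-24163)) = (-1 + 6*(-283))/(13983 - 1*(-24163)) = (-1 - 1698)/(13983 + 24163) = -1699/38146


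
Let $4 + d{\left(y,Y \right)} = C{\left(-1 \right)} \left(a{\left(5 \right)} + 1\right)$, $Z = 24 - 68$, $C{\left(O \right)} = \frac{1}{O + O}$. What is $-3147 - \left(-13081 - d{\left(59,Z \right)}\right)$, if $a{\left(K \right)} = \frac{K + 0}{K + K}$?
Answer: $\frac{39717}{4} \approx 9929.3$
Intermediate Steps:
$a{\left(K \right)} = \frac{1}{2}$ ($a{\left(K \right)} = \frac{K}{2 K} = K \frac{1}{2 K} = \frac{1}{2}$)
$C{\left(O \right)} = \frac{1}{2 O}$
$Z = -44$
$d{\left(y,Y \right)} = - \frac{19}{4}$ ($d{\left(y,Y \right)} = -4 + \frac{1}{2 \left(-1\right)} \left(\frac{1}{2} + 1\right) = -4 + \frac{1}{2} \left(-1\right) \frac{3}{2} = -4 - \frac{3}{4} = - \frac{19}{4}$)
$-3147 - \left(-13081 - d{\left(59,Z \right)}\right) = -3147 - \left(-13081 - - \frac{19}{4}\right) = -3147 - \left(-13081 + \frac{19}{4}\right) = -3147 - - \frac{52305}{4} = -3147 + \frac{52305}{4} = \frac{39717}{4}$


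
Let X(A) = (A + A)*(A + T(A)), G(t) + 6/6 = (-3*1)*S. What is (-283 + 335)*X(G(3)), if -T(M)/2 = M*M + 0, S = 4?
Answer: 474552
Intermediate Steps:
T(M) = -2*M² (T(M) = -2*(M*M + 0) = -2*(M² + 0) = -2*M²)
G(t) = -13 (G(t) = -1 - 3*1*4 = -1 - 3*4 = -1 - 12 = -13)
X(A) = 2*A*(A - 2*A²) (X(A) = (A + A)*(A - 2*A²) = (2*A)*(A - 2*A²) = 2*A*(A - 2*A²))
(-283 + 335)*X(G(3)) = (-283 + 335)*((-13)²*(2 - 4*(-13))) = 52*(169*(2 + 52)) = 52*(169*54) = 52*9126 = 474552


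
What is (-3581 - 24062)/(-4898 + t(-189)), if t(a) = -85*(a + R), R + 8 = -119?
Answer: -27643/21962 ≈ -1.2587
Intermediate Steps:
R = -127 (R = -8 - 119 = -127)
t(a) = 10795 - 85*a (t(a) = -85*(a - 127) = -85*(-127 + a) = 10795 - 85*a)
(-3581 - 24062)/(-4898 + t(-189)) = (-3581 - 24062)/(-4898 + (10795 - 85*(-189))) = -27643/(-4898 + (10795 + 16065)) = -27643/(-4898 + 26860) = -27643/21962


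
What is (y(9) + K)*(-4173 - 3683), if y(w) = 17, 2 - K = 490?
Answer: 3700176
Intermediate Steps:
K = -488 (K = 2 - 1*490 = 2 - 490 = -488)
(y(9) + K)*(-4173 - 3683) = (17 - 488)*(-4173 - 3683) = -471*(-7856) = 3700176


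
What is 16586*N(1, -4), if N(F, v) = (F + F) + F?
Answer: 49758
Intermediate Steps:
N(F, v) = 3*F (N(F, v) = 2*F + F = 3*F)
16586*N(1, -4) = 16586*(3*1) = 16586*3 = 49758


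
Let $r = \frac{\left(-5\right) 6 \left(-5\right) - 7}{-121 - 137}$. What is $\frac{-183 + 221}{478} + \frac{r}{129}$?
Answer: $\frac{598181}{7954398} \approx 0.075201$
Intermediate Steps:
$r = - \frac{143}{258}$ ($r = \frac{\left(-30\right) \left(-5\right) - 7}{-258} = \left(150 - 7\right) \left(- \frac{1}{258}\right) = 143 \left(- \frac{1}{258}\right) = - \frac{143}{258} \approx -0.55426$)
$\frac{-183 + 221}{478} + \frac{r}{129} = \frac{-183 + 221}{478} - \frac{143}{258 \cdot 129} = 38 \cdot \frac{1}{478} - \frac{143}{33282} = \frac{19}{239} - \frac{143}{33282} = \frac{598181}{7954398}$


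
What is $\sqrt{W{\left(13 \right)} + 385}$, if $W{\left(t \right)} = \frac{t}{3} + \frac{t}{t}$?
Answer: $\frac{\sqrt{3513}}{3} \approx 19.757$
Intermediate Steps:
$W{\left(t \right)} = 1 + \frac{t}{3}$ ($W{\left(t \right)} = t \frac{1}{3} + 1 = \frac{t}{3} + 1 = 1 + \frac{t}{3}$)
$\sqrt{W{\left(13 \right)} + 385} = \sqrt{\left(1 + \frac{1}{3} \cdot 13\right) + 385} = \sqrt{\left(1 + \frac{13}{3}\right) + 385} = \sqrt{\frac{16}{3} + 385} = \sqrt{\frac{1171}{3}} = \frac{\sqrt{3513}}{3}$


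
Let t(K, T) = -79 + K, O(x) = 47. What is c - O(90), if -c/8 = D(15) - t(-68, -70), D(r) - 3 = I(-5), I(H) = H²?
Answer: -1447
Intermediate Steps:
D(r) = 28 (D(r) = 3 + (-5)² = 3 + 25 = 28)
c = -1400 (c = -8*(28 - (-79 - 68)) = -8*(28 - 1*(-147)) = -8*(28 + 147) = -8*175 = -1400)
c - O(90) = -1400 - 1*47 = -1400 - 47 = -1447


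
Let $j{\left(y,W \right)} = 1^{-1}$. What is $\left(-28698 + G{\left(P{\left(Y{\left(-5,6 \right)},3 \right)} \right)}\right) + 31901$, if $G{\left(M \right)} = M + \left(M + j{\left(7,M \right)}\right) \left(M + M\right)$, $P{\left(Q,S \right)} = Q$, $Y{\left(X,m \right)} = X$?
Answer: $3238$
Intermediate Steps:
$j{\left(y,W \right)} = 1$
$G{\left(M \right)} = M + 2 M \left(1 + M\right)$ ($G{\left(M \right)} = M + \left(M + 1\right) \left(M + M\right) = M + \left(1 + M\right) 2 M = M + 2 M \left(1 + M\right)$)
$\left(-28698 + G{\left(P{\left(Y{\left(-5,6 \right)},3 \right)} \right)}\right) + 31901 = \left(-28698 - 5 \left(3 + 2 \left(-5\right)\right)\right) + 31901 = \left(-28698 - 5 \left(3 - 10\right)\right) + 31901 = \left(-28698 - -35\right) + 31901 = \left(-28698 + 35\right) + 31901 = -28663 + 31901 = 3238$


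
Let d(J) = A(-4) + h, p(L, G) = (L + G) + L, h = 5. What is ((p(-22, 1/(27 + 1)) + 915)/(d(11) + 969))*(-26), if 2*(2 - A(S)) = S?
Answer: -317057/13692 ≈ -23.156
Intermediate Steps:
p(L, G) = G + 2*L (p(L, G) = (G + L) + L = G + 2*L)
A(S) = 2 - S/2
d(J) = 9 (d(J) = (2 - ½*(-4)) + 5 = (2 + 2) + 5 = 4 + 5 = 9)
((p(-22, 1/(27 + 1)) + 915)/(d(11) + 969))*(-26) = (((1/(27 + 1) + 2*(-22)) + 915)/(9 + 969))*(-26) = (((1/28 - 44) + 915)/978)*(-26) = (((1/28 - 44) + 915)*(1/978))*(-26) = ((-1231/28 + 915)*(1/978))*(-26) = ((24389/28)*(1/978))*(-26) = (24389/27384)*(-26) = -317057/13692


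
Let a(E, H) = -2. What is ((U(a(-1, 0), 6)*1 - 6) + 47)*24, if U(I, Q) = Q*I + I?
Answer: 648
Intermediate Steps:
U(I, Q) = I + I*Q (U(I, Q) = I*Q + I = I + I*Q)
((U(a(-1, 0), 6)*1 - 6) + 47)*24 = ((-2*(1 + 6)*1 - 6) + 47)*24 = ((-2*7*1 - 6) + 47)*24 = ((-14*1 - 6) + 47)*24 = ((-14 - 6) + 47)*24 = (-20 + 47)*24 = 27*24 = 648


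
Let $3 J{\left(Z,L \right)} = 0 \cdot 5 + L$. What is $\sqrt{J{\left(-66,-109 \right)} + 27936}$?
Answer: $\frac{\sqrt{251097}}{3} \approx 167.03$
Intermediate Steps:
$J{\left(Z,L \right)} = \frac{L}{3}$ ($J{\left(Z,L \right)} = \frac{0 \cdot 5 + L}{3} = \frac{0 + L}{3} = \frac{L}{3}$)
$\sqrt{J{\left(-66,-109 \right)} + 27936} = \sqrt{\frac{1}{3} \left(-109\right) + 27936} = \sqrt{- \frac{109}{3} + 27936} = \sqrt{\frac{83699}{3}} = \frac{\sqrt{251097}}{3}$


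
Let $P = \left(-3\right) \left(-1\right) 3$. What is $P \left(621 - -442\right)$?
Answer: $9567$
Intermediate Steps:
$P = 9$ ($P = 3 \cdot 3 = 9$)
$P \left(621 - -442\right) = 9 \left(621 - -442\right) = 9 \left(621 + 442\right) = 9 \cdot 1063 = 9567$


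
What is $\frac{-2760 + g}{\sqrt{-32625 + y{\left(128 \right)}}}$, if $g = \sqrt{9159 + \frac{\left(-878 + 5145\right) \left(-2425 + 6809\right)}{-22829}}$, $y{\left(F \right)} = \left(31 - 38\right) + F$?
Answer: $\frac{i \sqrt{8126} \left(63008040 - \sqrt{4346282796607}\right)}{371016908} \approx 14.802 i$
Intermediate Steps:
$y{\left(F \right)} = -7 + F$
$g = \frac{\sqrt{4346282796607}}{22829}$ ($g = \sqrt{9159 + 4267 \cdot 4384 \left(- \frac{1}{22829}\right)} = \sqrt{9159 + 18706528 \left(- \frac{1}{22829}\right)} = \sqrt{9159 - \frac{18706528}{22829}} = \sqrt{\frac{190384283}{22829}} = \frac{\sqrt{4346282796607}}{22829} \approx 91.321$)
$\frac{-2760 + g}{\sqrt{-32625 + y{\left(128 \right)}}} = \frac{-2760 + \frac{\sqrt{4346282796607}}{22829}}{\sqrt{-32625 + \left(-7 + 128\right)}} = \frac{-2760 + \frac{\sqrt{4346282796607}}{22829}}{\sqrt{-32625 + 121}} = \frac{-2760 + \frac{\sqrt{4346282796607}}{22829}}{\sqrt{-32504}} = \frac{-2760 + \frac{\sqrt{4346282796607}}{22829}}{2 i \sqrt{8126}} = \left(-2760 + \frac{\sqrt{4346282796607}}{22829}\right) \left(- \frac{i \sqrt{8126}}{16252}\right) = - \frac{i \sqrt{8126} \left(-2760 + \frac{\sqrt{4346282796607}}{22829}\right)}{16252}$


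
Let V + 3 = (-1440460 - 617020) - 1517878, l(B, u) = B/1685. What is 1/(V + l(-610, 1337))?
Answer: -337/1204896779 ≈ -2.7969e-7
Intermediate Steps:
l(B, u) = B/1685 (l(B, u) = B*(1/1685) = B/1685)
V = -3575361 (V = -3 + ((-1440460 - 617020) - 1517878) = -3 + (-2057480 - 1517878) = -3 - 3575358 = -3575361)
1/(V + l(-610, 1337)) = 1/(-3575361 + (1/1685)*(-610)) = 1/(-3575361 - 122/337) = 1/(-1204896779/337) = -337/1204896779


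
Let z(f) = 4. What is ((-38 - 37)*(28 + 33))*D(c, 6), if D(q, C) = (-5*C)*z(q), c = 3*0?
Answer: 549000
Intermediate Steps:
c = 0
D(q, C) = -20*C (D(q, C) = -5*C*4 = -20*C)
((-38 - 37)*(28 + 33))*D(c, 6) = ((-38 - 37)*(28 + 33))*(-20*6) = -75*61*(-120) = -4575*(-120) = 549000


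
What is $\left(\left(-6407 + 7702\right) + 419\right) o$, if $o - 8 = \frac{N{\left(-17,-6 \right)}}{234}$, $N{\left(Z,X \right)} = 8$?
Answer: $\frac{1611160}{117} \approx 13771.0$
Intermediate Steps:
$o = \frac{940}{117}$ ($o = 8 + \frac{8}{234} = 8 + 8 \cdot \frac{1}{234} = 8 + \frac{4}{117} = \frac{940}{117} \approx 8.0342$)
$\left(\left(-6407 + 7702\right) + 419\right) o = \left(\left(-6407 + 7702\right) + 419\right) \frac{940}{117} = \left(1295 + 419\right) \frac{940}{117} = 1714 \cdot \frac{940}{117} = \frac{1611160}{117}$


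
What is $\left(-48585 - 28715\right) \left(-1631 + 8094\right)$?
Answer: $-499589900$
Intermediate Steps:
$\left(-48585 - 28715\right) \left(-1631 + 8094\right) = \left(-77300\right) 6463 = -499589900$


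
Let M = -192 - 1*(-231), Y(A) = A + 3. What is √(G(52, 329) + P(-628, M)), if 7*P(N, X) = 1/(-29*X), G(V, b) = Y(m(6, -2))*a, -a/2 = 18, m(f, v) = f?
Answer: I*√20307967953/7917 ≈ 18.0*I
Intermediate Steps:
a = -36 (a = -2*18 = -36)
Y(A) = 3 + A
G(V, b) = -324 (G(V, b) = (3 + 6)*(-36) = 9*(-36) = -324)
M = 39 (M = -192 + 231 = 39)
P(N, X) = -1/(203*X) (P(N, X) = 1/(7*((-29*X))) = (-1/(29*X))/7 = -1/(203*X))
√(G(52, 329) + P(-628, M)) = √(-324 - 1/203/39) = √(-324 - 1/203*1/39) = √(-324 - 1/7917) = √(-2565109/7917) = I*√20307967953/7917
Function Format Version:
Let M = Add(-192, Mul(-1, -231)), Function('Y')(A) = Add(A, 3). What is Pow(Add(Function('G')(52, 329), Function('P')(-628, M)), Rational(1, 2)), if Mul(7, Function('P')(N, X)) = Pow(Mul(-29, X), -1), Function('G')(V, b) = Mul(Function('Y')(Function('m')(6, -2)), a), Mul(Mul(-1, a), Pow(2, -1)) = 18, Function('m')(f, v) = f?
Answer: Mul(Rational(1, 7917), I, Pow(20307967953, Rational(1, 2))) ≈ Mul(18.000, I)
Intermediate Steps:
a = -36 (a = Mul(-2, 18) = -36)
Function('Y')(A) = Add(3, A)
Function('G')(V, b) = -324 (Function('G')(V, b) = Mul(Add(3, 6), -36) = Mul(9, -36) = -324)
M = 39 (M = Add(-192, 231) = 39)
Function('P')(N, X) = Mul(Rational(-1, 203), Pow(X, -1)) (Function('P')(N, X) = Mul(Rational(1, 7), Pow(Mul(-29, X), -1)) = Mul(Rational(1, 7), Mul(Rational(-1, 29), Pow(X, -1))) = Mul(Rational(-1, 203), Pow(X, -1)))
Pow(Add(Function('G')(52, 329), Function('P')(-628, M)), Rational(1, 2)) = Pow(Add(-324, Mul(Rational(-1, 203), Pow(39, -1))), Rational(1, 2)) = Pow(Add(-324, Mul(Rational(-1, 203), Rational(1, 39))), Rational(1, 2)) = Pow(Add(-324, Rational(-1, 7917)), Rational(1, 2)) = Pow(Rational(-2565109, 7917), Rational(1, 2)) = Mul(Rational(1, 7917), I, Pow(20307967953, Rational(1, 2)))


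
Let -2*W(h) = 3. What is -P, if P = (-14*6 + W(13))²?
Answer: -29241/4 ≈ -7310.3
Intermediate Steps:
W(h) = -3/2 (W(h) = -½*3 = -3/2)
P = 29241/4 (P = (-14*6 - 3/2)² = (-84 - 3/2)² = (-171/2)² = 29241/4 ≈ 7310.3)
-P = -1*29241/4 = -29241/4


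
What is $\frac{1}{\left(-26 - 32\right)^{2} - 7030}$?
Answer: $- \frac{1}{3666} \approx -0.00027278$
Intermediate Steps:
$\frac{1}{\left(-26 - 32\right)^{2} - 7030} = \frac{1}{\left(-58\right)^{2} - 7030} = \frac{1}{3364 - 7030} = \frac{1}{-3666} = - \frac{1}{3666}$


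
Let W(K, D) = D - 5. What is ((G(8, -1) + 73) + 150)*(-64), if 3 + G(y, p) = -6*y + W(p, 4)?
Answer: -10944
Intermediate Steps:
W(K, D) = -5 + D
G(y, p) = -4 - 6*y (G(y, p) = -3 + (-6*y + (-5 + 4)) = -3 + (-6*y - 1) = -3 + (-1 - 6*y) = -4 - 6*y)
((G(8, -1) + 73) + 150)*(-64) = (((-4 - 6*8) + 73) + 150)*(-64) = (((-4 - 48) + 73) + 150)*(-64) = ((-52 + 73) + 150)*(-64) = (21 + 150)*(-64) = 171*(-64) = -10944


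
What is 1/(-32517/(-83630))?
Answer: 83630/32517 ≈ 2.5719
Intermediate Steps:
1/(-32517/(-83630)) = 1/(-32517*(-1/83630)) = 1/(32517/83630) = 83630/32517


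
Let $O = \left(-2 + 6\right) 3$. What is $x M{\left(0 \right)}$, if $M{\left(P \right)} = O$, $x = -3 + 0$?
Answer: $-36$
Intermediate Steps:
$O = 12$ ($O = 4 \cdot 3 = 12$)
$x = -3$
$M{\left(P \right)} = 12$
$x M{\left(0 \right)} = \left(-3\right) 12 = -36$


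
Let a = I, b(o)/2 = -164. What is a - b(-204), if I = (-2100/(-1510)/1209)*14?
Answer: 19960764/60853 ≈ 328.02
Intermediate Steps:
I = 980/60853 (I = (-2100*(-1/1510)*(1/1209))*14 = ((210/151)*(1/1209))*14 = (70/60853)*14 = 980/60853 ≈ 0.016104)
b(o) = -328 (b(o) = 2*(-164) = -328)
a = 980/60853 ≈ 0.016104
a - b(-204) = 980/60853 - 1*(-328) = 980/60853 + 328 = 19960764/60853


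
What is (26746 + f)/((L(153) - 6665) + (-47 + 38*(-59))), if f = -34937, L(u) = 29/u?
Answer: 1253223/1369933 ≈ 0.91481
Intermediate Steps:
(26746 + f)/((L(153) - 6665) + (-47 + 38*(-59))) = (26746 - 34937)/((29/153 - 6665) + (-47 + 38*(-59))) = -8191/((29*(1/153) - 6665) + (-47 - 2242)) = -8191/((29/153 - 6665) - 2289) = -8191/(-1019716/153 - 2289) = -8191/(-1369933/153) = -8191*(-153/1369933) = 1253223/1369933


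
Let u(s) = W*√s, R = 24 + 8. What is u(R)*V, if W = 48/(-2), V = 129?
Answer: -12384*√2 ≈ -17514.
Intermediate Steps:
W = -24 (W = 48*(-½) = -24)
R = 32
u(s) = -24*√s
u(R)*V = -96*√2*129 = -12384*√2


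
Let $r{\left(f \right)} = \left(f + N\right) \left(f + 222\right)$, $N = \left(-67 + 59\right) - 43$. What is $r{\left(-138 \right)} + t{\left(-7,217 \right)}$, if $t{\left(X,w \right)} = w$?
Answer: $-15659$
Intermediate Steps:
$N = -51$ ($N = -8 - 43 = -51$)
$r{\left(f \right)} = \left(-51 + f\right) \left(222 + f\right)$ ($r{\left(f \right)} = \left(f - 51\right) \left(f + 222\right) = \left(-51 + f\right) \left(222 + f\right)$)
$r{\left(-138 \right)} + t{\left(-7,217 \right)} = \left(-11322 + \left(-138\right)^{2} + 171 \left(-138\right)\right) + 217 = \left(-11322 + 19044 - 23598\right) + 217 = -15876 + 217 = -15659$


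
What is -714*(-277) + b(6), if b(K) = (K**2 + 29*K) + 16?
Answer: 198004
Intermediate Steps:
b(K) = 16 + K**2 + 29*K
-714*(-277) + b(6) = -714*(-277) + (16 + 6**2 + 29*6) = 197778 + (16 + 36 + 174) = 197778 + 226 = 198004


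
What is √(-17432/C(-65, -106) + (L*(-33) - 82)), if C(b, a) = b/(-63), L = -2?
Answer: 2*I*√17862910/65 ≈ 130.04*I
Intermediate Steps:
C(b, a) = -b/63 (C(b, a) = b*(-1/63) = -b/63)
√(-17432/C(-65, -106) + (L*(-33) - 82)) = √(-17432/((-1/63*(-65))) + (-2*(-33) - 82)) = √(-17432/65/63 + (66 - 82)) = √(-17432*63/65 - 16) = √(-1098216/65 - 16) = √(-1099256/65) = 2*I*√17862910/65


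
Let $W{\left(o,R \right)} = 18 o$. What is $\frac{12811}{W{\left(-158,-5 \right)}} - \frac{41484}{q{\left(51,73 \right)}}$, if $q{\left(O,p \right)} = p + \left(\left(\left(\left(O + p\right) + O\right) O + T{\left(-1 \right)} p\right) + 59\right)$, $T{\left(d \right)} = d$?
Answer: $- \frac{29134315}{3193812} \approx -9.1221$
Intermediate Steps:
$q{\left(O,p \right)} = 59 + O \left(p + 2 O\right)$ ($q{\left(O,p \right)} = p + \left(\left(\left(\left(O + p\right) + O\right) O - p\right) + 59\right) = p + \left(\left(\left(p + 2 O\right) O - p\right) + 59\right) = p + \left(\left(O \left(p + 2 O\right) - p\right) + 59\right) = p + \left(\left(- p + O \left(p + 2 O\right)\right) + 59\right) = p + \left(59 - p + O \left(p + 2 O\right)\right) = 59 + O \left(p + 2 O\right)$)
$\frac{12811}{W{\left(-158,-5 \right)}} - \frac{41484}{q{\left(51,73 \right)}} = \frac{12811}{18 \left(-158\right)} - \frac{41484}{59 + 2 \cdot 51^{2} + 51 \cdot 73} = \frac{12811}{-2844} - \frac{41484}{59 + 2 \cdot 2601 + 3723} = 12811 \left(- \frac{1}{2844}\right) - \frac{41484}{59 + 5202 + 3723} = - \frac{12811}{2844} - \frac{41484}{8984} = - \frac{12811}{2844} - \frac{10371}{2246} = - \frac{29134315}{3193812}$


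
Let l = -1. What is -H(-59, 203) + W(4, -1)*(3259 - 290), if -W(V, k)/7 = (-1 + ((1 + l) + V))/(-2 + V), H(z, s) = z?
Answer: -62231/2 ≈ -31116.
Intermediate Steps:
W(V, k) = -7*(-1 + V)/(-2 + V) (W(V, k) = -7*(-1 + ((1 - 1) + V))/(-2 + V) = -7*(-1 + (0 + V))/(-2 + V) = -7*(-1 + V)/(-2 + V))
-H(-59, 203) + W(4, -1)*(3259 - 290) = -1*(-59) + (7*(1 - 1*4)/(-2 + 4))*(3259 - 290) = 59 + (7*(1 - 4)/2)*2969 = 59 + (7*(1/2)*(-3))*2969 = 59 - 21/2*2969 = 59 - 62349/2 = -62231/2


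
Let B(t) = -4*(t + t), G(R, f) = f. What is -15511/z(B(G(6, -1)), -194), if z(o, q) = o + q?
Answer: 15511/186 ≈ 83.392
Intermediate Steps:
B(t) = -8*t
-15511/z(B(G(6, -1)), -194) = -15511/(-8*(-1) - 194) = -15511/(8 - 194) = -15511/(-186) = -15511*(-1/186) = 15511/186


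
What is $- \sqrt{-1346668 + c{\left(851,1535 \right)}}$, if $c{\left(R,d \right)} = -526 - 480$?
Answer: $- i \sqrt{1347674} \approx - 1160.9 i$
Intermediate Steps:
$c{\left(R,d \right)} = -1006$ ($c{\left(R,d \right)} = -526 - 480 = -1006$)
$- \sqrt{-1346668 + c{\left(851,1535 \right)}} = - \sqrt{-1346668 - 1006} = - \sqrt{-1347674} = - i \sqrt{1347674}$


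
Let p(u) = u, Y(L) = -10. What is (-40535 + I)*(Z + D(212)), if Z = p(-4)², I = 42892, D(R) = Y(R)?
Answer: 14142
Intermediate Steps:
D(R) = -10
Z = 16 (Z = (-4)² = 16)
(-40535 + I)*(Z + D(212)) = (-40535 + 42892)*(16 - 10) = 2357*6 = 14142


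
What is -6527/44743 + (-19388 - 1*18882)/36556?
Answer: -975457811/817812554 ≈ -1.1928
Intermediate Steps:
-6527/44743 + (-19388 - 1*18882)/36556 = -6527*1/44743 + (-19388 - 18882)*(1/36556) = -6527/44743 - 38270*1/36556 = -6527/44743 - 19135/18278 = -975457811/817812554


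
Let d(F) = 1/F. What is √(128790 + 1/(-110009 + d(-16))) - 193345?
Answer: -193345 + √399005641095647430/1760145 ≈ -1.9299e+5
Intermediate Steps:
√(128790 + 1/(-110009 + d(-16))) - 193345 = √(128790 + 1/(-110009 + 1/(-16))) - 193345 = √(128790 + 1/(-110009 - 1/16)) - 193345 = √(128790 + 1/(-1760145/16)) - 193345 = √(128790 - 16/1760145) - 193345 = √(226689074534/1760145) - 193345 = √399005641095647430/1760145 - 193345 = -193345 + √399005641095647430/1760145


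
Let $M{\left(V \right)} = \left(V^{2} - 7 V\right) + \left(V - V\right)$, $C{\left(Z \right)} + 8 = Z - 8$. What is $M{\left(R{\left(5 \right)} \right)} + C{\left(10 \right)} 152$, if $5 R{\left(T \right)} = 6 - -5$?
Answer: $- \frac{23064}{25} \approx -922.56$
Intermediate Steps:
$C{\left(Z \right)} = -16 + Z$ ($C{\left(Z \right)} = -8 + \left(Z - 8\right) = -8 + \left(-8 + Z\right) = -16 + Z$)
$R{\left(T \right)} = \frac{11}{5}$ ($R{\left(T \right)} = \frac{6 - -5}{5} = \frac{6 + 5}{5} = \frac{1}{5} \cdot 11 = \frac{11}{5}$)
$M{\left(V \right)} = V^{2} - 7 V$ ($M{\left(V \right)} = \left(V^{2} - 7 V\right) + 0 = V^{2} - 7 V$)
$M{\left(R{\left(5 \right)} \right)} + C{\left(10 \right)} 152 = \frac{11 \left(-7 + \frac{11}{5}\right)}{5} + \left(-16 + 10\right) 152 = \frac{11}{5} \left(- \frac{24}{5}\right) - 912 = - \frac{264}{25} - 912 = - \frac{23064}{25}$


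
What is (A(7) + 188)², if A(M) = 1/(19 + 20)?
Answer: 53772889/1521 ≈ 35354.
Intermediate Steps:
A(M) = 1/39
(A(7) + 188)² = (1/39 + 188)² = (7333/39)² = 53772889/1521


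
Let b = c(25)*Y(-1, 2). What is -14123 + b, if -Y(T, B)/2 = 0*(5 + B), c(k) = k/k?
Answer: -14123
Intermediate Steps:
c(k) = 1
Y(T, B) = 0 (Y(T, B) = -0*(5 + B) = -2*0 = 0)
b = 0 (b = 1*0 = 0)
-14123 + b = -14123 + 0 = -14123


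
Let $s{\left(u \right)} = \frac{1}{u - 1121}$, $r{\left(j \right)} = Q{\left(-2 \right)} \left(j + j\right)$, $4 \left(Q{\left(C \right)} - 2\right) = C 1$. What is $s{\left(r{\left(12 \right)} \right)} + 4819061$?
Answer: $\frac{5228681184}{1085} \approx 4.8191 \cdot 10^{6}$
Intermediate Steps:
$Q{\left(C \right)} = 2 + \frac{C}{4}$ ($Q{\left(C \right)} = 2 + \frac{C 1}{4} = 2 + \frac{C}{4}$)
$r{\left(j \right)} = 3 j$ ($r{\left(j \right)} = \left(2 + \frac{1}{4} \left(-2\right)\right) \left(j + j\right) = \left(2 - \frac{1}{2}\right) 2 j = \frac{3 \cdot 2 j}{2} = 3 j$)
$s{\left(u \right)} = \frac{1}{-1121 + u}$
$s{\left(r{\left(12 \right)} \right)} + 4819061 = \frac{1}{-1121 + 3 \cdot 12} + 4819061 = \frac{1}{-1121 + 36} + 4819061 = \frac{1}{-1085} + 4819061 = - \frac{1}{1085} + 4819061 = \frac{5228681184}{1085}$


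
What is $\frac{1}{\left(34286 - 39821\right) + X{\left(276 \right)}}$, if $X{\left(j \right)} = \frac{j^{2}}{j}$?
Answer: $- \frac{1}{5259} \approx -0.00019015$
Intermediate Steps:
$X{\left(j \right)} = j$
$\frac{1}{\left(34286 - 39821\right) + X{\left(276 \right)}} = \frac{1}{\left(34286 - 39821\right) + 276} = \frac{1}{-5535 + 276} = \frac{1}{-5259} = - \frac{1}{5259}$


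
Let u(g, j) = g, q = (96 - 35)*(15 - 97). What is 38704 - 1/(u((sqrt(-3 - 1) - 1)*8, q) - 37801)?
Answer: 55328170642657/1429520737 + 16*I/1429520737 ≈ 38704.0 + 1.1193e-8*I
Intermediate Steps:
q = -5002 (q = 61*(-82) = -5002)
38704 - 1/(u((sqrt(-3 - 1) - 1)*8, q) - 37801) = 38704 - 1/((sqrt(-3 - 1) - 1)*8 - 37801) = 38704 - 1/((sqrt(-4) - 1)*8 - 37801) = 38704 - 1/((2*I - 1)*8 - 37801) = 38704 - 1/((-1 + 2*I)*8 - 37801) = 38704 - 1/((-8 + 16*I) - 37801) = 38704 - 1/(-37809 + 16*I) = 38704 - (-37809 - 16*I)/1429520737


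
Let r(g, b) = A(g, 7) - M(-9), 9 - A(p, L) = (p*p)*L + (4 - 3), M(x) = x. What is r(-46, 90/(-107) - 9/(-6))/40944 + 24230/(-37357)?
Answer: -1544769935/1529545008 ≈ -1.0100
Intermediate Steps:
A(p, L) = 8 - L*p**2 (A(p, L) = 9 - ((p*p)*L + (4 - 3)) = 9 - (p**2*L + 1) = 9 - (L*p**2 + 1) = 9 - (1 + L*p**2) = 9 + (-1 - L*p**2) = 8 - L*p**2)
r(g, b) = 17 - 7*g**2 (r(g, b) = (8 - 1*7*g**2) - 1*(-9) = (8 - 7*g**2) + 9 = 17 - 7*g**2)
r(-46, 90/(-107) - 9/(-6))/40944 + 24230/(-37357) = (17 - 7*(-46)**2)/40944 + 24230/(-37357) = (17 - 7*2116)*(1/40944) + 24230*(-1/37357) = (17 - 14812)*(1/40944) - 24230/37357 = -14795*1/40944 - 24230/37357 = -14795/40944 - 24230/37357 = -1544769935/1529545008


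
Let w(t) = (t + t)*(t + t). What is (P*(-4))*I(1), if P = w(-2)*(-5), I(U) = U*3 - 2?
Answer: 320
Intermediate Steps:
w(t) = 4*t² (w(t) = (2*t)*(2*t) = 4*t²)
I(U) = -2 + 3*U (I(U) = 3*U - 2 = -2 + 3*U)
P = -80 (P = (4*(-2)²)*(-5) = (4*4)*(-5) = 16*(-5) = -80)
(P*(-4))*I(1) = (-80*(-4))*(-2 + 3*1) = 320*(-2 + 3) = 320*1 = 320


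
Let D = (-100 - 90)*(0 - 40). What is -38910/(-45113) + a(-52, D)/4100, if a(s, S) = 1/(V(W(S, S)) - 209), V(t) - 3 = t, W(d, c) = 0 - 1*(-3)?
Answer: 32384747887/37547549900 ≈ 0.86250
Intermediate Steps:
W(d, c) = 3 (W(d, c) = 0 + 3 = 3)
V(t) = 3 + t
D = 7600 (D = -190*(-40) = 7600)
a(s, S) = -1/203 (a(s, S) = 1/((3 + 3) - 209) = 1/(6 - 209) = 1/(-203) = -1/203)
-38910/(-45113) + a(-52, D)/4100 = -38910/(-45113) - 1/203/4100 = -38910*(-1/45113) - 1/203*1/4100 = 38910/45113 - 1/832300 = 32384747887/37547549900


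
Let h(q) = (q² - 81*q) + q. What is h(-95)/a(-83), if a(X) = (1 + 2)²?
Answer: 16625/9 ≈ 1847.2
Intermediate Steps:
h(q) = q² - 80*q
a(X) = 9 (a(X) = 3² = 9)
h(-95)/a(-83) = -95*(-80 - 95)/9 = -95*(-175)*(⅑) = 16625*(⅑) = 16625/9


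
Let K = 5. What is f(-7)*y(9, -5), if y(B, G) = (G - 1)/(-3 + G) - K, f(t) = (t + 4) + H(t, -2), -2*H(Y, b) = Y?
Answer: -17/8 ≈ -2.1250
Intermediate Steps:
H(Y, b) = -Y/2
f(t) = 4 + t/2 (f(t) = (t + 4) - t/2 = (4 + t) - t/2 = 4 + t/2)
y(B, G) = -5 + (-1 + G)/(-3 + G) (y(B, G) = (G - 1)/(-3 + G) - 1*5 = (-1 + G)/(-3 + G) - 5 = -5 + (-1 + G)/(-3 + G))
f(-7)*y(9, -5) = (4 + (1/2)*(-7))*(2*(7 - 2*(-5))/(-3 - 5)) = (4 - 7/2)*(2*(7 + 10)/(-8)) = (2*(-1/8)*17)/2 = (1/2)*(-17/4) = -17/8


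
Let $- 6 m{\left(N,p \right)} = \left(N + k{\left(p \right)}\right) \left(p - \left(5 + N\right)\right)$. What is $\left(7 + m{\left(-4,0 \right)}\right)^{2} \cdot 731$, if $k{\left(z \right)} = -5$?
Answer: $\frac{88451}{4} \approx 22113.0$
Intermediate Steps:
$m{\left(N,p \right)} = - \frac{\left(-5 + N\right) \left(-5 + p - N\right)}{6}$ ($m{\left(N,p \right)} = - \frac{\left(N - 5\right) \left(p - \left(5 + N\right)\right)}{6} = - \frac{\left(-5 + N\right) \left(-5 + p - N\right)}{6}$)
$\left(7 + m{\left(-4,0 \right)}\right)^{2} \cdot 731 = \left(7 + \left(- \frac{25}{6} + \frac{\left(-4\right)^{2}}{6} + \frac{5}{6} \cdot 0 - \left(- \frac{2}{3}\right) 0\right)\right)^{2} \cdot 731 = \left(7 + \left(- \frac{25}{6} + \frac{1}{6} \cdot 16 + 0 + 0\right)\right)^{2} \cdot 731 = \left(7 + \left(- \frac{25}{6} + \frac{8}{3} + 0 + 0\right)\right)^{2} \cdot 731 = \left(7 - \frac{3}{2}\right)^{2} \cdot 731 = \left(\frac{11}{2}\right)^{2} \cdot 731 = \frac{121}{4} \cdot 731 = \frac{88451}{4}$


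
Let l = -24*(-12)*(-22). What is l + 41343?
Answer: 35007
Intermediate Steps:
l = -6336 (l = 288*(-22) = -6336)
l + 41343 = -6336 + 41343 = 35007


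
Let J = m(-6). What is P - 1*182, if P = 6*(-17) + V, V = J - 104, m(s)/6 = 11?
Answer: -322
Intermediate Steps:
m(s) = 66 (m(s) = 6*11 = 66)
J = 66
V = -38 (V = 66 - 104 = -38)
P = -140 (P = 6*(-17) - 38 = -102 - 38 = -140)
P - 1*182 = -140 - 1*182 = -140 - 182 = -322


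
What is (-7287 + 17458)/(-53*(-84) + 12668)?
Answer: 10171/17120 ≈ 0.59410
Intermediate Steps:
(-7287 + 17458)/(-53*(-84) + 12668) = 10171/(4452 + 12668) = 10171/17120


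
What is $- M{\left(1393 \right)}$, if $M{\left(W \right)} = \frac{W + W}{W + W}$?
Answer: $-1$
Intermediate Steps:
$M{\left(W \right)} = 1$ ($M{\left(W \right)} = \frac{2 W}{2 W} = 2 W \frac{1}{2 W} = 1$)
$- M{\left(1393 \right)} = \left(-1\right) 1 = -1$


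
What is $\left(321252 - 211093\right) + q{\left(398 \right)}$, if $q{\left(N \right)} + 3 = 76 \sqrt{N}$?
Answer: $110156 + 76 \sqrt{398} \approx 1.1167 \cdot 10^{5}$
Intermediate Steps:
$q{\left(N \right)} = -3 + 76 \sqrt{N}$
$\left(321252 - 211093\right) + q{\left(398 \right)} = \left(321252 - 211093\right) - \left(3 - 76 \sqrt{398}\right) = 110159 - \left(3 - 76 \sqrt{398}\right) = 110156 + 76 \sqrt{398}$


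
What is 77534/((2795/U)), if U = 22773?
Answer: 1765681782/2795 ≈ 6.3173e+5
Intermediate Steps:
77534/((2795/U)) = 77534/((2795/22773)) = 77534/((2795*(1/22773))) = 77534/(2795/22773) = 77534*(22773/2795) = 1765681782/2795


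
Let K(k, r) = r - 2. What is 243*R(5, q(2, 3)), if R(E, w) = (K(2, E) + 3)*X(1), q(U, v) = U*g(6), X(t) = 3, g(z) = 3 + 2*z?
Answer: 4374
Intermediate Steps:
K(k, r) = -2 + r
q(U, v) = 15*U (q(U, v) = U*(3 + 2*6) = U*(3 + 12) = U*15 = 15*U)
R(E, w) = 3 + 3*E (R(E, w) = ((-2 + E) + 3)*3 = (1 + E)*3 = 3 + 3*E)
243*R(5, q(2, 3)) = 243*(3 + 3*5) = 243*(3 + 15) = 243*18 = 4374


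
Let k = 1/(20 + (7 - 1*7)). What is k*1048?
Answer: 262/5 ≈ 52.400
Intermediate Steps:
k = 1/20 (k = 1/(20 + (7 - 7)) = 1/(20 + 0) = 1/20 ≈ 0.050000)
k*1048 = (1/20)*1048 = 262/5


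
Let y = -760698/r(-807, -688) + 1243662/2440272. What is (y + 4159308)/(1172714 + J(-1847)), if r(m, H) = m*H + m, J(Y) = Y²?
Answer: 104206723311067709/114850002966115176 ≈ 0.90733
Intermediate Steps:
r(m, H) = m + H*m (r(m, H) = H*m + m = m + H*m)
y = -21607641187/25053865912 (y = -760698*(-1/(807*(1 - 688))) + 1243662/2440272 = -760698/((-807*(-687))) + 1243662*(1/2440272) = -760698/554409 + 207277/406712 = -760698*1/554409 + 207277/406712 = -84522/61601 + 207277/406712 = -21607641187/25053865912 ≈ -0.86245)
(y + 4159308)/(1172714 + J(-1847)) = (-21607641187/25053865912 + 4159308)/(1172714 + (-1847)²) = 104206723311067709/(25053865912*(1172714 + 3411409)) = (104206723311067709/25053865912)/4584123 = (104206723311067709/25053865912)*(1/4584123) = 104206723311067709/114850002966115176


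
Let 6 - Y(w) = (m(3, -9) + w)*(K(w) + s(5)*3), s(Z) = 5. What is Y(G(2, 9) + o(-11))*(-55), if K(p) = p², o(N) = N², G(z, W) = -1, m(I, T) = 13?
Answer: 105445395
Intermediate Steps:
Y(w) = 6 - (13 + w)*(15 + w²) (Y(w) = 6 - (13 + w)*(w² + 5*3) = 6 - (13 + w)*(w² + 15) = 6 - (13 + w)*(15 + w²))
Y(G(2, 9) + o(-11))*(-55) = (-189 - (-1 + (-11)²)³ - 15*(-1 + (-11)²) - 13*(-1 + (-11)²)²)*(-55) = (-189 - (-1 + 121)³ - 15*(-1 + 121) - 13*(-1 + 121)²)*(-55) = (-189 - 1*120³ - 15*120 - 13*120²)*(-55) = (-189 - 1*1728000 - 1800 - 13*14400)*(-55) = (-189 - 1728000 - 1800 - 187200)*(-55) = -1917189*(-55) = 105445395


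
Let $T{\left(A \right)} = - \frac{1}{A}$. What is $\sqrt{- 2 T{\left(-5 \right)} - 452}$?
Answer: $\frac{i \sqrt{11310}}{5} \approx 21.27 i$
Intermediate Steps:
$\sqrt{- 2 T{\left(-5 \right)} - 452} = \sqrt{- 2 \left(- \frac{1}{-5}\right) - 452} = \sqrt{- 2 \left(\left(-1\right) \left(- \frac{1}{5}\right)\right) - 452} = \sqrt{\left(-2\right) \frac{1}{5} - 452} = \sqrt{- \frac{2}{5} - 452} = \sqrt{- \frac{2262}{5}} = \frac{i \sqrt{11310}}{5}$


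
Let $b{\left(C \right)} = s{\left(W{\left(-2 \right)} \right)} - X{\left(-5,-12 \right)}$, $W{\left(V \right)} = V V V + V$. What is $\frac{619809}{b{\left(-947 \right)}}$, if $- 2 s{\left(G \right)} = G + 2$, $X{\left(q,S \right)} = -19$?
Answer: $\frac{619809}{23} \approx 26948.0$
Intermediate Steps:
$W{\left(V \right)} = V + V^{3}$ ($W{\left(V \right)} = V^{2} V + V = V^{3} + V = V + V^{3}$)
$s{\left(G \right)} = -1 - \frac{G}{2}$ ($s{\left(G \right)} = - \frac{G + 2}{2} = - \frac{2 + G}{2} = -1 - \frac{G}{2}$)
$b{\left(C \right)} = 23$ ($b{\left(C \right)} = \left(-1 - \frac{-2 + \left(-2\right)^{3}}{2}\right) - -19 = \left(-1 - \frac{-2 - 8}{2}\right) + 19 = \left(-1 - -5\right) + 19 = \left(-1 + 5\right) + 19 = 4 + 19 = 23$)
$\frac{619809}{b{\left(-947 \right)}} = \frac{619809}{23}$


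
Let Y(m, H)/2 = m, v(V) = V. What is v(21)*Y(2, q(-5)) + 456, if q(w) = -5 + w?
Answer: 540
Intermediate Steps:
Y(m, H) = 2*m
v(21)*Y(2, q(-5)) + 456 = 21*(2*2) + 456 = 21*4 + 456 = 84 + 456 = 540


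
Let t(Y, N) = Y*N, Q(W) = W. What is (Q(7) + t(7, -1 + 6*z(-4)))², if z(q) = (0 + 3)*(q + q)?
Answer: 1016064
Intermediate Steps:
z(q) = 6*q (z(q) = 3*(2*q) = 6*q)
t(Y, N) = N*Y
(Q(7) + t(7, -1 + 6*z(-4)))² = (7 + (-1 + 6*(6*(-4)))*7)² = (7 + (-1 + 6*(-24))*7)² = (7 + (-1 - 144)*7)² = (7 - 145*7)² = (7 - 1015)² = (-1008)² = 1016064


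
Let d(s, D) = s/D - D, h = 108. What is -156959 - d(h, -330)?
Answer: -8650877/55 ≈ -1.5729e+5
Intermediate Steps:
d(s, D) = -D + s/D
-156959 - d(h, -330) = -156959 - (-1*(-330) + 108/(-330)) = -156959 - (330 + 108*(-1/330)) = -156959 - (330 - 18/55) = -156959 - 1*18132/55 = -156959 - 18132/55 = -8650877/55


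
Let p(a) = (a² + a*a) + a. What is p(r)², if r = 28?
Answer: 2547216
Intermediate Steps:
p(a) = a + 2*a² (p(a) = (a² + a²) + a = 2*a² + a = a + 2*a²)
p(r)² = (28*(1 + 2*28))² = (28*(1 + 56))² = (28*57)² = 1596² = 2547216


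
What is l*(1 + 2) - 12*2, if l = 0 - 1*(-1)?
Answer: -21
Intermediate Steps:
l = 1 (l = 0 + 1 = 1)
l*(1 + 2) - 12*2 = 1*(1 + 2) - 12*2 = 1*3 - 6*4 = 3 - 24 = -21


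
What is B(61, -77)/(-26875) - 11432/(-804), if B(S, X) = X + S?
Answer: 76811966/5401875 ≈ 14.219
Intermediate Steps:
B(S, X) = S + X
B(61, -77)/(-26875) - 11432/(-804) = (61 - 77)/(-26875) - 11432/(-804) = -16*(-1/26875) - 11432*(-1/804) = 16/26875 + 2858/201 = 76811966/5401875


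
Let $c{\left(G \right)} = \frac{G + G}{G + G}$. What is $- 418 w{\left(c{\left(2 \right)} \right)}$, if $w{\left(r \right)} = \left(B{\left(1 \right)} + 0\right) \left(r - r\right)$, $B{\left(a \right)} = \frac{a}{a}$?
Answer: $0$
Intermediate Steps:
$B{\left(a \right)} = 1$
$c{\left(G \right)} = 1$ ($c{\left(G \right)} = \frac{2 G}{2 G} = 2 G \frac{1}{2 G} = 1$)
$w{\left(r \right)} = 0$ ($w{\left(r \right)} = \left(1 + 0\right) \left(r - r\right) = 1 \cdot 0 = 0$)
$- 418 w{\left(c{\left(2 \right)} \right)} = \left(-418\right) 0 = 0$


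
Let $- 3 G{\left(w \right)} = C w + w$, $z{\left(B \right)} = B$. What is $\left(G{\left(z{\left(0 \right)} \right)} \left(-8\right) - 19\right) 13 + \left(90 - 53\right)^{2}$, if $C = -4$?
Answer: $1122$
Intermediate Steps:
$G{\left(w \right)} = w$ ($G{\left(w \right)} = - \frac{- 4 w + w}{3} = - \frac{\left(-3\right) w}{3} = w$)
$\left(G{\left(z{\left(0 \right)} \right)} \left(-8\right) - 19\right) 13 + \left(90 - 53\right)^{2} = \left(0 \left(-8\right) - 19\right) 13 + \left(90 - 53\right)^{2} = \left(0 - 19\right) 13 + 37^{2} = \left(0 - 19\right) 13 + 1369 = \left(-19\right) 13 + 1369 = -247 + 1369 = 1122$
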